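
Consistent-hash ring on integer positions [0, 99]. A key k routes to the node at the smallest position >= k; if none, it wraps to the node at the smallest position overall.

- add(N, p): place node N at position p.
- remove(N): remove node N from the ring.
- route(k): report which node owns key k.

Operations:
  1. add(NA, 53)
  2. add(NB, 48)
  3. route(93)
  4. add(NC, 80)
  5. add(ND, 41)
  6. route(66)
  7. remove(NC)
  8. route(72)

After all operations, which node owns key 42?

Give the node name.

Answer: NB

Derivation:
Op 1: add NA@53 -> ring=[53:NA]
Op 2: add NB@48 -> ring=[48:NB,53:NA]
Op 3: route key 93: none >= 93, wrap to smallest pos 48 -> NB
Op 4: add NC@80 -> ring=[48:NB,53:NA,80:NC]
Op 5: add ND@41 -> ring=[41:ND,48:NB,53:NA,80:NC]
Op 6: route key 66: smallest pos >= 66 is 80 -> NC
Op 7: remove NC -> ring=[41:ND,48:NB,53:NA]
Op 8: route key 72: none >= 72, wrap to smallest pos 41 -> ND
Final route key 42: smallest pos >= 42 is 48 -> NB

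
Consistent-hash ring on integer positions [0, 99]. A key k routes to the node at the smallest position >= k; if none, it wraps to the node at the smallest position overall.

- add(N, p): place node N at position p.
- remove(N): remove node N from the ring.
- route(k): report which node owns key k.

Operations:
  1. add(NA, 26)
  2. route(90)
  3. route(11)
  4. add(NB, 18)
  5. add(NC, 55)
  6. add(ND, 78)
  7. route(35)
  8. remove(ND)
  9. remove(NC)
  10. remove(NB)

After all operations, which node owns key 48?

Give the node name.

Answer: NA

Derivation:
Op 1: add NA@26 -> ring=[26:NA]
Op 2: route key 90: none >= 90, wrap to smallest pos 26 -> NA
Op 3: route key 11: smallest pos >= 11 is 26 -> NA
Op 4: add NB@18 -> ring=[18:NB,26:NA]
Op 5: add NC@55 -> ring=[18:NB,26:NA,55:NC]
Op 6: add ND@78 -> ring=[18:NB,26:NA,55:NC,78:ND]
Op 7: route key 35: smallest pos >= 35 is 55 -> NC
Op 8: remove ND -> ring=[18:NB,26:NA,55:NC]
Op 9: remove NC -> ring=[18:NB,26:NA]
Op 10: remove NB -> ring=[26:NA]
Final route key 48: none >= 48, wrap to smallest pos 26 -> NA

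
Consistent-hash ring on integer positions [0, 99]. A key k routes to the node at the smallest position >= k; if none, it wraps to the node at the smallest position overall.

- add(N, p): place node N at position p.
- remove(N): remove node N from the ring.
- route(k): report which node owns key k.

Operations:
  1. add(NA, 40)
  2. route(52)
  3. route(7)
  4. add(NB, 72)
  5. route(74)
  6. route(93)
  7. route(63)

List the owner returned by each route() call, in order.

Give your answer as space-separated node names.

Op 1: add NA@40 -> ring=[40:NA]
Op 2: route key 52: none >= 52, wrap to smallest pos 40 -> NA
Op 3: route key 7: smallest pos >= 7 is 40 -> NA
Op 4: add NB@72 -> ring=[40:NA,72:NB]
Op 5: route key 74: none >= 74, wrap to smallest pos 40 -> NA
Op 6: route key 93: none >= 93, wrap to smallest pos 40 -> NA
Op 7: route key 63: smallest pos >= 63 is 72 -> NB

Answer: NA NA NA NA NB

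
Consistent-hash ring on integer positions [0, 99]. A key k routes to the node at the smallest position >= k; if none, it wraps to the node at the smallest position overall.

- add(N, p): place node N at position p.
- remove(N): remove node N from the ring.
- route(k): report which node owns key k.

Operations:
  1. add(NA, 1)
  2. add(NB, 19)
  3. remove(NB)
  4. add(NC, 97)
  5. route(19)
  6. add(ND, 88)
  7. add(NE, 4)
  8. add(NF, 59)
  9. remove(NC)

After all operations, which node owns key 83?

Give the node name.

Answer: ND

Derivation:
Op 1: add NA@1 -> ring=[1:NA]
Op 2: add NB@19 -> ring=[1:NA,19:NB]
Op 3: remove NB -> ring=[1:NA]
Op 4: add NC@97 -> ring=[1:NA,97:NC]
Op 5: route key 19: smallest pos >= 19 is 97 -> NC
Op 6: add ND@88 -> ring=[1:NA,88:ND,97:NC]
Op 7: add NE@4 -> ring=[1:NA,4:NE,88:ND,97:NC]
Op 8: add NF@59 -> ring=[1:NA,4:NE,59:NF,88:ND,97:NC]
Op 9: remove NC -> ring=[1:NA,4:NE,59:NF,88:ND]
Final route key 83: smallest pos >= 83 is 88 -> ND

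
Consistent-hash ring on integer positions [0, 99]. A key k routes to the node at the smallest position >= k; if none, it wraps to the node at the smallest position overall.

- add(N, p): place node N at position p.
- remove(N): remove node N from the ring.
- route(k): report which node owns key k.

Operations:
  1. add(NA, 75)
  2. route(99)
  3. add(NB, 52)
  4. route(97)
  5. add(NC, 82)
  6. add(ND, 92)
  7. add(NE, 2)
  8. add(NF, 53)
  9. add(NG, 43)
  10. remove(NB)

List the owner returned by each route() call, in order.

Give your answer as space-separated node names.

Op 1: add NA@75 -> ring=[75:NA]
Op 2: route key 99: none >= 99, wrap to smallest pos 75 -> NA
Op 3: add NB@52 -> ring=[52:NB,75:NA]
Op 4: route key 97: none >= 97, wrap to smallest pos 52 -> NB
Op 5: add NC@82 -> ring=[52:NB,75:NA,82:NC]
Op 6: add ND@92 -> ring=[52:NB,75:NA,82:NC,92:ND]
Op 7: add NE@2 -> ring=[2:NE,52:NB,75:NA,82:NC,92:ND]
Op 8: add NF@53 -> ring=[2:NE,52:NB,53:NF,75:NA,82:NC,92:ND]
Op 9: add NG@43 -> ring=[2:NE,43:NG,52:NB,53:NF,75:NA,82:NC,92:ND]
Op 10: remove NB -> ring=[2:NE,43:NG,53:NF,75:NA,82:NC,92:ND]

Answer: NA NB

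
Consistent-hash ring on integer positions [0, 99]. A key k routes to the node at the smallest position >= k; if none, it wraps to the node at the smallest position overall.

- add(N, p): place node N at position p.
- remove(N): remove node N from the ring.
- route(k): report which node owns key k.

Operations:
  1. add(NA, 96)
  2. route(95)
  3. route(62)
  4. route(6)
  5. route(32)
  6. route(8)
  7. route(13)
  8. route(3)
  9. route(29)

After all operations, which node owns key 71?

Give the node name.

Answer: NA

Derivation:
Op 1: add NA@96 -> ring=[96:NA]
Op 2: route key 95: smallest pos >= 95 is 96 -> NA
Op 3: route key 62: smallest pos >= 62 is 96 -> NA
Op 4: route key 6: smallest pos >= 6 is 96 -> NA
Op 5: route key 32: smallest pos >= 32 is 96 -> NA
Op 6: route key 8: smallest pos >= 8 is 96 -> NA
Op 7: route key 13: smallest pos >= 13 is 96 -> NA
Op 8: route key 3: smallest pos >= 3 is 96 -> NA
Op 9: route key 29: smallest pos >= 29 is 96 -> NA
Final route key 71: smallest pos >= 71 is 96 -> NA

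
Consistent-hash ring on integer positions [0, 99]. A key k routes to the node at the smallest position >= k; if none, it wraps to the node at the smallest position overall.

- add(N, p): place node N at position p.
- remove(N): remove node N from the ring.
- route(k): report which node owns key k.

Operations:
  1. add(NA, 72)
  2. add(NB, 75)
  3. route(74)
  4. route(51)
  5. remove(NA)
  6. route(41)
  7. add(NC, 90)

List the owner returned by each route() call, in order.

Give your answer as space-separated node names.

Answer: NB NA NB

Derivation:
Op 1: add NA@72 -> ring=[72:NA]
Op 2: add NB@75 -> ring=[72:NA,75:NB]
Op 3: route key 74: smallest pos >= 74 is 75 -> NB
Op 4: route key 51: smallest pos >= 51 is 72 -> NA
Op 5: remove NA -> ring=[75:NB]
Op 6: route key 41: smallest pos >= 41 is 75 -> NB
Op 7: add NC@90 -> ring=[75:NB,90:NC]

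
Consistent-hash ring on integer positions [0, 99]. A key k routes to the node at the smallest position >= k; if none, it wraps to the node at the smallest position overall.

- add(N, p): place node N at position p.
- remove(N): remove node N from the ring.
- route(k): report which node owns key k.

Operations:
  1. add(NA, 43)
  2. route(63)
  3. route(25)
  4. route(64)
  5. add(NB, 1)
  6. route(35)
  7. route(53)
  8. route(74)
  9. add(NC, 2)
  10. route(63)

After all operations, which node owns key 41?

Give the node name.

Op 1: add NA@43 -> ring=[43:NA]
Op 2: route key 63: none >= 63, wrap to smallest pos 43 -> NA
Op 3: route key 25: smallest pos >= 25 is 43 -> NA
Op 4: route key 64: none >= 64, wrap to smallest pos 43 -> NA
Op 5: add NB@1 -> ring=[1:NB,43:NA]
Op 6: route key 35: smallest pos >= 35 is 43 -> NA
Op 7: route key 53: none >= 53, wrap to smallest pos 1 -> NB
Op 8: route key 74: none >= 74, wrap to smallest pos 1 -> NB
Op 9: add NC@2 -> ring=[1:NB,2:NC,43:NA]
Op 10: route key 63: none >= 63, wrap to smallest pos 1 -> NB
Final route key 41: smallest pos >= 41 is 43 -> NA

Answer: NA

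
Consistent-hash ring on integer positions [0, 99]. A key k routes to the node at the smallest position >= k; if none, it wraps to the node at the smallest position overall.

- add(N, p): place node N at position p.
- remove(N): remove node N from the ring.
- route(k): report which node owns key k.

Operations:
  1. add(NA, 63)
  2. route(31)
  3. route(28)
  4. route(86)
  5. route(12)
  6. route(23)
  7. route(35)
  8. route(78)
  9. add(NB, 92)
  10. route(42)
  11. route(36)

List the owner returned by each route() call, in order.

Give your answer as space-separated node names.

Answer: NA NA NA NA NA NA NA NA NA

Derivation:
Op 1: add NA@63 -> ring=[63:NA]
Op 2: route key 31: smallest pos >= 31 is 63 -> NA
Op 3: route key 28: smallest pos >= 28 is 63 -> NA
Op 4: route key 86: none >= 86, wrap to smallest pos 63 -> NA
Op 5: route key 12: smallest pos >= 12 is 63 -> NA
Op 6: route key 23: smallest pos >= 23 is 63 -> NA
Op 7: route key 35: smallest pos >= 35 is 63 -> NA
Op 8: route key 78: none >= 78, wrap to smallest pos 63 -> NA
Op 9: add NB@92 -> ring=[63:NA,92:NB]
Op 10: route key 42: smallest pos >= 42 is 63 -> NA
Op 11: route key 36: smallest pos >= 36 is 63 -> NA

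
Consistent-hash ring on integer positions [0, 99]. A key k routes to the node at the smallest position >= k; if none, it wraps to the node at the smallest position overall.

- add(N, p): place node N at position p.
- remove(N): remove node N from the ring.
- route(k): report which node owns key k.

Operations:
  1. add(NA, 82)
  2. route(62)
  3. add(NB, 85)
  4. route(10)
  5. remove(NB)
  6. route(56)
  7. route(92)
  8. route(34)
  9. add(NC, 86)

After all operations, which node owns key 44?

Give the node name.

Op 1: add NA@82 -> ring=[82:NA]
Op 2: route key 62: smallest pos >= 62 is 82 -> NA
Op 3: add NB@85 -> ring=[82:NA,85:NB]
Op 4: route key 10: smallest pos >= 10 is 82 -> NA
Op 5: remove NB -> ring=[82:NA]
Op 6: route key 56: smallest pos >= 56 is 82 -> NA
Op 7: route key 92: none >= 92, wrap to smallest pos 82 -> NA
Op 8: route key 34: smallest pos >= 34 is 82 -> NA
Op 9: add NC@86 -> ring=[82:NA,86:NC]
Final route key 44: smallest pos >= 44 is 82 -> NA

Answer: NA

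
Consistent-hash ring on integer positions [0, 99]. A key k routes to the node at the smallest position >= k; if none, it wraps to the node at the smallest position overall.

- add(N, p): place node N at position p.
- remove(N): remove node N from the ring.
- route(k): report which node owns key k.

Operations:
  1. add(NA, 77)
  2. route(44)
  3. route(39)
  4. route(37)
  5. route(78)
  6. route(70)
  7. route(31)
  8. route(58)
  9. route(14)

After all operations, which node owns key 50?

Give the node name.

Op 1: add NA@77 -> ring=[77:NA]
Op 2: route key 44: smallest pos >= 44 is 77 -> NA
Op 3: route key 39: smallest pos >= 39 is 77 -> NA
Op 4: route key 37: smallest pos >= 37 is 77 -> NA
Op 5: route key 78: none >= 78, wrap to smallest pos 77 -> NA
Op 6: route key 70: smallest pos >= 70 is 77 -> NA
Op 7: route key 31: smallest pos >= 31 is 77 -> NA
Op 8: route key 58: smallest pos >= 58 is 77 -> NA
Op 9: route key 14: smallest pos >= 14 is 77 -> NA
Final route key 50: smallest pos >= 50 is 77 -> NA

Answer: NA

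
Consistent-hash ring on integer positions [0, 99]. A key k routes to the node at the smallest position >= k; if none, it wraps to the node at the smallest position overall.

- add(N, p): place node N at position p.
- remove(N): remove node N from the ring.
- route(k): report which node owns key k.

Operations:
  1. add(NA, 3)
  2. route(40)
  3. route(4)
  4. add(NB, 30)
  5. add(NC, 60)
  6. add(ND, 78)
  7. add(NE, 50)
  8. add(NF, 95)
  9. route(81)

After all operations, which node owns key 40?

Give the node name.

Answer: NE

Derivation:
Op 1: add NA@3 -> ring=[3:NA]
Op 2: route key 40: none >= 40, wrap to smallest pos 3 -> NA
Op 3: route key 4: none >= 4, wrap to smallest pos 3 -> NA
Op 4: add NB@30 -> ring=[3:NA,30:NB]
Op 5: add NC@60 -> ring=[3:NA,30:NB,60:NC]
Op 6: add ND@78 -> ring=[3:NA,30:NB,60:NC,78:ND]
Op 7: add NE@50 -> ring=[3:NA,30:NB,50:NE,60:NC,78:ND]
Op 8: add NF@95 -> ring=[3:NA,30:NB,50:NE,60:NC,78:ND,95:NF]
Op 9: route key 81: smallest pos >= 81 is 95 -> NF
Final route key 40: smallest pos >= 40 is 50 -> NE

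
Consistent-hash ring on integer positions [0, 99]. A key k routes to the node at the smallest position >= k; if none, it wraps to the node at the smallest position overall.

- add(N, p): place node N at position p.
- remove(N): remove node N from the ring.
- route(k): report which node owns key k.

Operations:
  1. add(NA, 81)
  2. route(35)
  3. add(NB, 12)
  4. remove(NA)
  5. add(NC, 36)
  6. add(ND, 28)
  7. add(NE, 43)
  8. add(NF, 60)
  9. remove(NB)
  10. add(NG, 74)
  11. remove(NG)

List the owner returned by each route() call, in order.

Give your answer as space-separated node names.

Answer: NA

Derivation:
Op 1: add NA@81 -> ring=[81:NA]
Op 2: route key 35: smallest pos >= 35 is 81 -> NA
Op 3: add NB@12 -> ring=[12:NB,81:NA]
Op 4: remove NA -> ring=[12:NB]
Op 5: add NC@36 -> ring=[12:NB,36:NC]
Op 6: add ND@28 -> ring=[12:NB,28:ND,36:NC]
Op 7: add NE@43 -> ring=[12:NB,28:ND,36:NC,43:NE]
Op 8: add NF@60 -> ring=[12:NB,28:ND,36:NC,43:NE,60:NF]
Op 9: remove NB -> ring=[28:ND,36:NC,43:NE,60:NF]
Op 10: add NG@74 -> ring=[28:ND,36:NC,43:NE,60:NF,74:NG]
Op 11: remove NG -> ring=[28:ND,36:NC,43:NE,60:NF]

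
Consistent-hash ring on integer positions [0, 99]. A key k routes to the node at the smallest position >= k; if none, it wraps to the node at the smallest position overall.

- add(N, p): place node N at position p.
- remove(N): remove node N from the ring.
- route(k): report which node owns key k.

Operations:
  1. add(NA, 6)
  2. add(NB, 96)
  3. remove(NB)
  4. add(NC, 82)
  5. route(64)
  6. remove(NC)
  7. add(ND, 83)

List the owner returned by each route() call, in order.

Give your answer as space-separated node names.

Op 1: add NA@6 -> ring=[6:NA]
Op 2: add NB@96 -> ring=[6:NA,96:NB]
Op 3: remove NB -> ring=[6:NA]
Op 4: add NC@82 -> ring=[6:NA,82:NC]
Op 5: route key 64: smallest pos >= 64 is 82 -> NC
Op 6: remove NC -> ring=[6:NA]
Op 7: add ND@83 -> ring=[6:NA,83:ND]

Answer: NC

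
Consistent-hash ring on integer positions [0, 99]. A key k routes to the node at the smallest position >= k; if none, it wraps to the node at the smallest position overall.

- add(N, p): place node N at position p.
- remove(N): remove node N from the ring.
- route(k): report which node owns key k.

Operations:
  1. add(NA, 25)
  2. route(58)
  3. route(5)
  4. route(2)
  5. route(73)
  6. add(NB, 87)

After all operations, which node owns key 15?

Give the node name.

Answer: NA

Derivation:
Op 1: add NA@25 -> ring=[25:NA]
Op 2: route key 58: none >= 58, wrap to smallest pos 25 -> NA
Op 3: route key 5: smallest pos >= 5 is 25 -> NA
Op 4: route key 2: smallest pos >= 2 is 25 -> NA
Op 5: route key 73: none >= 73, wrap to smallest pos 25 -> NA
Op 6: add NB@87 -> ring=[25:NA,87:NB]
Final route key 15: smallest pos >= 15 is 25 -> NA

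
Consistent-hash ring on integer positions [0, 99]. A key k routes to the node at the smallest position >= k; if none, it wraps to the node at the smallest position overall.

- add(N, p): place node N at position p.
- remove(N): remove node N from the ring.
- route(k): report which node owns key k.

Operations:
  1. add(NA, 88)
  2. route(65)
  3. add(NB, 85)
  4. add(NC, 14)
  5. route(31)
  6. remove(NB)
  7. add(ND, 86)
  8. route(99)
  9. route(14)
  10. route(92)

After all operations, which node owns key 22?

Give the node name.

Answer: ND

Derivation:
Op 1: add NA@88 -> ring=[88:NA]
Op 2: route key 65: smallest pos >= 65 is 88 -> NA
Op 3: add NB@85 -> ring=[85:NB,88:NA]
Op 4: add NC@14 -> ring=[14:NC,85:NB,88:NA]
Op 5: route key 31: smallest pos >= 31 is 85 -> NB
Op 6: remove NB -> ring=[14:NC,88:NA]
Op 7: add ND@86 -> ring=[14:NC,86:ND,88:NA]
Op 8: route key 99: none >= 99, wrap to smallest pos 14 -> NC
Op 9: route key 14: smallest pos >= 14 is 14 -> NC
Op 10: route key 92: none >= 92, wrap to smallest pos 14 -> NC
Final route key 22: smallest pos >= 22 is 86 -> ND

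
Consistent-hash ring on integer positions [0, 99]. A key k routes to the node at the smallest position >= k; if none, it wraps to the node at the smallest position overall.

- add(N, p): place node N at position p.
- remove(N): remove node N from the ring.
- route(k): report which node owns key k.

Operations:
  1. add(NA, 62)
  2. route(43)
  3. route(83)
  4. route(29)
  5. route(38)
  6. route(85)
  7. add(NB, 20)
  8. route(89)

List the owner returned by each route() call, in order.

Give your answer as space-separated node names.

Op 1: add NA@62 -> ring=[62:NA]
Op 2: route key 43: smallest pos >= 43 is 62 -> NA
Op 3: route key 83: none >= 83, wrap to smallest pos 62 -> NA
Op 4: route key 29: smallest pos >= 29 is 62 -> NA
Op 5: route key 38: smallest pos >= 38 is 62 -> NA
Op 6: route key 85: none >= 85, wrap to smallest pos 62 -> NA
Op 7: add NB@20 -> ring=[20:NB,62:NA]
Op 8: route key 89: none >= 89, wrap to smallest pos 20 -> NB

Answer: NA NA NA NA NA NB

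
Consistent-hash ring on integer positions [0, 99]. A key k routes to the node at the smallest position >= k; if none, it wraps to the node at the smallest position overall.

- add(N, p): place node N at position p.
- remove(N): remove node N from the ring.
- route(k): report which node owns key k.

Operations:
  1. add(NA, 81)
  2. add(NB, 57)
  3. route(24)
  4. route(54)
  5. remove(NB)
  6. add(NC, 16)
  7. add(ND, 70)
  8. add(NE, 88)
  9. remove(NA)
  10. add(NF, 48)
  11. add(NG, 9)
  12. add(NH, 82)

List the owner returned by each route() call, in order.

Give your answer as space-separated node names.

Answer: NB NB

Derivation:
Op 1: add NA@81 -> ring=[81:NA]
Op 2: add NB@57 -> ring=[57:NB,81:NA]
Op 3: route key 24: smallest pos >= 24 is 57 -> NB
Op 4: route key 54: smallest pos >= 54 is 57 -> NB
Op 5: remove NB -> ring=[81:NA]
Op 6: add NC@16 -> ring=[16:NC,81:NA]
Op 7: add ND@70 -> ring=[16:NC,70:ND,81:NA]
Op 8: add NE@88 -> ring=[16:NC,70:ND,81:NA,88:NE]
Op 9: remove NA -> ring=[16:NC,70:ND,88:NE]
Op 10: add NF@48 -> ring=[16:NC,48:NF,70:ND,88:NE]
Op 11: add NG@9 -> ring=[9:NG,16:NC,48:NF,70:ND,88:NE]
Op 12: add NH@82 -> ring=[9:NG,16:NC,48:NF,70:ND,82:NH,88:NE]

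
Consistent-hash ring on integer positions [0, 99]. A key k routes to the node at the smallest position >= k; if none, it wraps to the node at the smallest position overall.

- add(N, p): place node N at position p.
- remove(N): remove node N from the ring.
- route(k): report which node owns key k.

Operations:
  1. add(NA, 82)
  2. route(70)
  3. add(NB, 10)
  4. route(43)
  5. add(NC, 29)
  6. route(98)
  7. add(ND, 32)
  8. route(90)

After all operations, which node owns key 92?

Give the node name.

Op 1: add NA@82 -> ring=[82:NA]
Op 2: route key 70: smallest pos >= 70 is 82 -> NA
Op 3: add NB@10 -> ring=[10:NB,82:NA]
Op 4: route key 43: smallest pos >= 43 is 82 -> NA
Op 5: add NC@29 -> ring=[10:NB,29:NC,82:NA]
Op 6: route key 98: none >= 98, wrap to smallest pos 10 -> NB
Op 7: add ND@32 -> ring=[10:NB,29:NC,32:ND,82:NA]
Op 8: route key 90: none >= 90, wrap to smallest pos 10 -> NB
Final route key 92: none >= 92, wrap to smallest pos 10 -> NB

Answer: NB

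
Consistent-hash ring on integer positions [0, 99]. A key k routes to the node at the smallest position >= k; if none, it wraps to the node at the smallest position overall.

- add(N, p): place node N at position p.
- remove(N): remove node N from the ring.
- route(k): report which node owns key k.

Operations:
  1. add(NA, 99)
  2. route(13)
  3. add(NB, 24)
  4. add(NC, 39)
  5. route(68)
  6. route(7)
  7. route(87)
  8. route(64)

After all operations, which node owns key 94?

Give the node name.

Answer: NA

Derivation:
Op 1: add NA@99 -> ring=[99:NA]
Op 2: route key 13: smallest pos >= 13 is 99 -> NA
Op 3: add NB@24 -> ring=[24:NB,99:NA]
Op 4: add NC@39 -> ring=[24:NB,39:NC,99:NA]
Op 5: route key 68: smallest pos >= 68 is 99 -> NA
Op 6: route key 7: smallest pos >= 7 is 24 -> NB
Op 7: route key 87: smallest pos >= 87 is 99 -> NA
Op 8: route key 64: smallest pos >= 64 is 99 -> NA
Final route key 94: smallest pos >= 94 is 99 -> NA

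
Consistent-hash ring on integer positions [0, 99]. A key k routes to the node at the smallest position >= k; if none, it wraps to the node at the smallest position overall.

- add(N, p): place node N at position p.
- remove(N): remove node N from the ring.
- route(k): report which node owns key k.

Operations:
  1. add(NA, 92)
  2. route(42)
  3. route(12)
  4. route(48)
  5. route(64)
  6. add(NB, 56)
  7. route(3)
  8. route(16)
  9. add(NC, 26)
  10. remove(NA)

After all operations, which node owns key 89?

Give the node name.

Answer: NC

Derivation:
Op 1: add NA@92 -> ring=[92:NA]
Op 2: route key 42: smallest pos >= 42 is 92 -> NA
Op 3: route key 12: smallest pos >= 12 is 92 -> NA
Op 4: route key 48: smallest pos >= 48 is 92 -> NA
Op 5: route key 64: smallest pos >= 64 is 92 -> NA
Op 6: add NB@56 -> ring=[56:NB,92:NA]
Op 7: route key 3: smallest pos >= 3 is 56 -> NB
Op 8: route key 16: smallest pos >= 16 is 56 -> NB
Op 9: add NC@26 -> ring=[26:NC,56:NB,92:NA]
Op 10: remove NA -> ring=[26:NC,56:NB]
Final route key 89: none >= 89, wrap to smallest pos 26 -> NC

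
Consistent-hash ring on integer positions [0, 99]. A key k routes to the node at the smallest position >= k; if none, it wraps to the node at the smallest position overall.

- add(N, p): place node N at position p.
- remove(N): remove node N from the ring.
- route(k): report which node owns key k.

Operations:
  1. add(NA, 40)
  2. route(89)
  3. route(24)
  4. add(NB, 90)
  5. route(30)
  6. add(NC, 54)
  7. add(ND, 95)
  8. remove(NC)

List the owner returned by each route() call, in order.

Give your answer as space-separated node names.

Op 1: add NA@40 -> ring=[40:NA]
Op 2: route key 89: none >= 89, wrap to smallest pos 40 -> NA
Op 3: route key 24: smallest pos >= 24 is 40 -> NA
Op 4: add NB@90 -> ring=[40:NA,90:NB]
Op 5: route key 30: smallest pos >= 30 is 40 -> NA
Op 6: add NC@54 -> ring=[40:NA,54:NC,90:NB]
Op 7: add ND@95 -> ring=[40:NA,54:NC,90:NB,95:ND]
Op 8: remove NC -> ring=[40:NA,90:NB,95:ND]

Answer: NA NA NA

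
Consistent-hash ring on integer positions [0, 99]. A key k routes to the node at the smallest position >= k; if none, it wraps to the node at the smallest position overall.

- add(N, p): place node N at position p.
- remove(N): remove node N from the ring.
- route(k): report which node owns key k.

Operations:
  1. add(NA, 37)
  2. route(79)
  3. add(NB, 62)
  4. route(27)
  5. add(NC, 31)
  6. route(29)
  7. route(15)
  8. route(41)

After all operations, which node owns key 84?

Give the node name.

Op 1: add NA@37 -> ring=[37:NA]
Op 2: route key 79: none >= 79, wrap to smallest pos 37 -> NA
Op 3: add NB@62 -> ring=[37:NA,62:NB]
Op 4: route key 27: smallest pos >= 27 is 37 -> NA
Op 5: add NC@31 -> ring=[31:NC,37:NA,62:NB]
Op 6: route key 29: smallest pos >= 29 is 31 -> NC
Op 7: route key 15: smallest pos >= 15 is 31 -> NC
Op 8: route key 41: smallest pos >= 41 is 62 -> NB
Final route key 84: none >= 84, wrap to smallest pos 31 -> NC

Answer: NC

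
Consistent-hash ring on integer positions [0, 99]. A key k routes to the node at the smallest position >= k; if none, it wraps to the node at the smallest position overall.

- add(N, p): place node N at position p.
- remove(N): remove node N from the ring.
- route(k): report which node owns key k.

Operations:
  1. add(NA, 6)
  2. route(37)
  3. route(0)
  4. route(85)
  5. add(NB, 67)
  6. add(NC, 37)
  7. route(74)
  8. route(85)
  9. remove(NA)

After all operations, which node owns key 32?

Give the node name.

Op 1: add NA@6 -> ring=[6:NA]
Op 2: route key 37: none >= 37, wrap to smallest pos 6 -> NA
Op 3: route key 0: smallest pos >= 0 is 6 -> NA
Op 4: route key 85: none >= 85, wrap to smallest pos 6 -> NA
Op 5: add NB@67 -> ring=[6:NA,67:NB]
Op 6: add NC@37 -> ring=[6:NA,37:NC,67:NB]
Op 7: route key 74: none >= 74, wrap to smallest pos 6 -> NA
Op 8: route key 85: none >= 85, wrap to smallest pos 6 -> NA
Op 9: remove NA -> ring=[37:NC,67:NB]
Final route key 32: smallest pos >= 32 is 37 -> NC

Answer: NC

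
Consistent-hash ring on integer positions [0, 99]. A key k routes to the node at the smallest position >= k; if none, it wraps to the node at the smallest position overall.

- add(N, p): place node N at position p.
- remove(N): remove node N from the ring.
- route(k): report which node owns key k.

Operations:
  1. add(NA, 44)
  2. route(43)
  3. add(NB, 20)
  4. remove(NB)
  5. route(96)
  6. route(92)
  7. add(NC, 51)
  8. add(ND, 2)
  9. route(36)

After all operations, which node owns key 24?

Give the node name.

Answer: NA

Derivation:
Op 1: add NA@44 -> ring=[44:NA]
Op 2: route key 43: smallest pos >= 43 is 44 -> NA
Op 3: add NB@20 -> ring=[20:NB,44:NA]
Op 4: remove NB -> ring=[44:NA]
Op 5: route key 96: none >= 96, wrap to smallest pos 44 -> NA
Op 6: route key 92: none >= 92, wrap to smallest pos 44 -> NA
Op 7: add NC@51 -> ring=[44:NA,51:NC]
Op 8: add ND@2 -> ring=[2:ND,44:NA,51:NC]
Op 9: route key 36: smallest pos >= 36 is 44 -> NA
Final route key 24: smallest pos >= 24 is 44 -> NA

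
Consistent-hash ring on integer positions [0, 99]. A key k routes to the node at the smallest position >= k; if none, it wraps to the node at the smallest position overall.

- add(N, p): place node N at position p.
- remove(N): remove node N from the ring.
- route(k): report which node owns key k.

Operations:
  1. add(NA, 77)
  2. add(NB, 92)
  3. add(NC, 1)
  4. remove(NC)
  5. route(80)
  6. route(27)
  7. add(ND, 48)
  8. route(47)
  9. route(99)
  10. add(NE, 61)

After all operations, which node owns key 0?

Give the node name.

Answer: ND

Derivation:
Op 1: add NA@77 -> ring=[77:NA]
Op 2: add NB@92 -> ring=[77:NA,92:NB]
Op 3: add NC@1 -> ring=[1:NC,77:NA,92:NB]
Op 4: remove NC -> ring=[77:NA,92:NB]
Op 5: route key 80: smallest pos >= 80 is 92 -> NB
Op 6: route key 27: smallest pos >= 27 is 77 -> NA
Op 7: add ND@48 -> ring=[48:ND,77:NA,92:NB]
Op 8: route key 47: smallest pos >= 47 is 48 -> ND
Op 9: route key 99: none >= 99, wrap to smallest pos 48 -> ND
Op 10: add NE@61 -> ring=[48:ND,61:NE,77:NA,92:NB]
Final route key 0: smallest pos >= 0 is 48 -> ND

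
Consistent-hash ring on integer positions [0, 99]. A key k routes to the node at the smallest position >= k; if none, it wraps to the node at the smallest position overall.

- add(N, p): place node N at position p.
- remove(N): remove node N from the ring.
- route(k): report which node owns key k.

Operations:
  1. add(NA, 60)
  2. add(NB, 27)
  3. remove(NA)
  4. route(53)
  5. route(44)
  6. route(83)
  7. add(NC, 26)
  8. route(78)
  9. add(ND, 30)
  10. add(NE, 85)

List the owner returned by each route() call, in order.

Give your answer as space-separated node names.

Answer: NB NB NB NC

Derivation:
Op 1: add NA@60 -> ring=[60:NA]
Op 2: add NB@27 -> ring=[27:NB,60:NA]
Op 3: remove NA -> ring=[27:NB]
Op 4: route key 53: none >= 53, wrap to smallest pos 27 -> NB
Op 5: route key 44: none >= 44, wrap to smallest pos 27 -> NB
Op 6: route key 83: none >= 83, wrap to smallest pos 27 -> NB
Op 7: add NC@26 -> ring=[26:NC,27:NB]
Op 8: route key 78: none >= 78, wrap to smallest pos 26 -> NC
Op 9: add ND@30 -> ring=[26:NC,27:NB,30:ND]
Op 10: add NE@85 -> ring=[26:NC,27:NB,30:ND,85:NE]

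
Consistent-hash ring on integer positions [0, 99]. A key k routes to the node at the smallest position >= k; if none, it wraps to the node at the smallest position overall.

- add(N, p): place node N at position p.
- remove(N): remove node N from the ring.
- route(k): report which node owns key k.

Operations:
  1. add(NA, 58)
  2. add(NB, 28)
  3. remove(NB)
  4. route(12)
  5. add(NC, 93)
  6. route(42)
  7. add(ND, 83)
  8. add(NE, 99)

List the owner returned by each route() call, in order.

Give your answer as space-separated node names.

Op 1: add NA@58 -> ring=[58:NA]
Op 2: add NB@28 -> ring=[28:NB,58:NA]
Op 3: remove NB -> ring=[58:NA]
Op 4: route key 12: smallest pos >= 12 is 58 -> NA
Op 5: add NC@93 -> ring=[58:NA,93:NC]
Op 6: route key 42: smallest pos >= 42 is 58 -> NA
Op 7: add ND@83 -> ring=[58:NA,83:ND,93:NC]
Op 8: add NE@99 -> ring=[58:NA,83:ND,93:NC,99:NE]

Answer: NA NA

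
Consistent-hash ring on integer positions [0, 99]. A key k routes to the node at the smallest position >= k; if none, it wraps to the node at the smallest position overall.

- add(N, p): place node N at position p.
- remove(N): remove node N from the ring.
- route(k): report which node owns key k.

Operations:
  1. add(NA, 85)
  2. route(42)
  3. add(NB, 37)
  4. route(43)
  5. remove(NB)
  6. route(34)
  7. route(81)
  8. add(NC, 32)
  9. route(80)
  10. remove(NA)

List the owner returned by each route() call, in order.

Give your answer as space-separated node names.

Op 1: add NA@85 -> ring=[85:NA]
Op 2: route key 42: smallest pos >= 42 is 85 -> NA
Op 3: add NB@37 -> ring=[37:NB,85:NA]
Op 4: route key 43: smallest pos >= 43 is 85 -> NA
Op 5: remove NB -> ring=[85:NA]
Op 6: route key 34: smallest pos >= 34 is 85 -> NA
Op 7: route key 81: smallest pos >= 81 is 85 -> NA
Op 8: add NC@32 -> ring=[32:NC,85:NA]
Op 9: route key 80: smallest pos >= 80 is 85 -> NA
Op 10: remove NA -> ring=[32:NC]

Answer: NA NA NA NA NA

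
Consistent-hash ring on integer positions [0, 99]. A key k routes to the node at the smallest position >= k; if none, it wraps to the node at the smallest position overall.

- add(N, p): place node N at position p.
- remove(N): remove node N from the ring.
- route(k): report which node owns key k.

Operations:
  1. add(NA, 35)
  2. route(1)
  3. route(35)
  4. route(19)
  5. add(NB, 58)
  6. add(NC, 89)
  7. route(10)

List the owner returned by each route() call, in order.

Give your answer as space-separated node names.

Answer: NA NA NA NA

Derivation:
Op 1: add NA@35 -> ring=[35:NA]
Op 2: route key 1: smallest pos >= 1 is 35 -> NA
Op 3: route key 35: smallest pos >= 35 is 35 -> NA
Op 4: route key 19: smallest pos >= 19 is 35 -> NA
Op 5: add NB@58 -> ring=[35:NA,58:NB]
Op 6: add NC@89 -> ring=[35:NA,58:NB,89:NC]
Op 7: route key 10: smallest pos >= 10 is 35 -> NA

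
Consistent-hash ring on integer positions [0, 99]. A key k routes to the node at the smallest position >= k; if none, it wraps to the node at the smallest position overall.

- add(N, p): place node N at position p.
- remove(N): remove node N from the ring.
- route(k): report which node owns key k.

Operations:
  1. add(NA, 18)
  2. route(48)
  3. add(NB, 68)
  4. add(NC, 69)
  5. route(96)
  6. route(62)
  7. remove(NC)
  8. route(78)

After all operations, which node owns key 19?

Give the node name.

Op 1: add NA@18 -> ring=[18:NA]
Op 2: route key 48: none >= 48, wrap to smallest pos 18 -> NA
Op 3: add NB@68 -> ring=[18:NA,68:NB]
Op 4: add NC@69 -> ring=[18:NA,68:NB,69:NC]
Op 5: route key 96: none >= 96, wrap to smallest pos 18 -> NA
Op 6: route key 62: smallest pos >= 62 is 68 -> NB
Op 7: remove NC -> ring=[18:NA,68:NB]
Op 8: route key 78: none >= 78, wrap to smallest pos 18 -> NA
Final route key 19: smallest pos >= 19 is 68 -> NB

Answer: NB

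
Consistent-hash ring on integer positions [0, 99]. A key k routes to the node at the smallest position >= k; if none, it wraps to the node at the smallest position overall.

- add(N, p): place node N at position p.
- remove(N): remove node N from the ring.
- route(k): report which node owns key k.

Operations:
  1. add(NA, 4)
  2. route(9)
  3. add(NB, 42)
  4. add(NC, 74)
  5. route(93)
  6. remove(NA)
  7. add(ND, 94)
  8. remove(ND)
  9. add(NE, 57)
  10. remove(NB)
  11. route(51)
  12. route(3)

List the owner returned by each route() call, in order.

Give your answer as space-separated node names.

Answer: NA NA NE NE

Derivation:
Op 1: add NA@4 -> ring=[4:NA]
Op 2: route key 9: none >= 9, wrap to smallest pos 4 -> NA
Op 3: add NB@42 -> ring=[4:NA,42:NB]
Op 4: add NC@74 -> ring=[4:NA,42:NB,74:NC]
Op 5: route key 93: none >= 93, wrap to smallest pos 4 -> NA
Op 6: remove NA -> ring=[42:NB,74:NC]
Op 7: add ND@94 -> ring=[42:NB,74:NC,94:ND]
Op 8: remove ND -> ring=[42:NB,74:NC]
Op 9: add NE@57 -> ring=[42:NB,57:NE,74:NC]
Op 10: remove NB -> ring=[57:NE,74:NC]
Op 11: route key 51: smallest pos >= 51 is 57 -> NE
Op 12: route key 3: smallest pos >= 3 is 57 -> NE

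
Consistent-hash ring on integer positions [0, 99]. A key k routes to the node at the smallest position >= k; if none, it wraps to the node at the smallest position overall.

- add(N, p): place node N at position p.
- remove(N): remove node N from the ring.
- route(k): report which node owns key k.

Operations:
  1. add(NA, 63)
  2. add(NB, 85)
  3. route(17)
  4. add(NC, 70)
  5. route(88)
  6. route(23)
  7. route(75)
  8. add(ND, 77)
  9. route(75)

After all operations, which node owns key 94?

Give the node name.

Answer: NA

Derivation:
Op 1: add NA@63 -> ring=[63:NA]
Op 2: add NB@85 -> ring=[63:NA,85:NB]
Op 3: route key 17: smallest pos >= 17 is 63 -> NA
Op 4: add NC@70 -> ring=[63:NA,70:NC,85:NB]
Op 5: route key 88: none >= 88, wrap to smallest pos 63 -> NA
Op 6: route key 23: smallest pos >= 23 is 63 -> NA
Op 7: route key 75: smallest pos >= 75 is 85 -> NB
Op 8: add ND@77 -> ring=[63:NA,70:NC,77:ND,85:NB]
Op 9: route key 75: smallest pos >= 75 is 77 -> ND
Final route key 94: none >= 94, wrap to smallest pos 63 -> NA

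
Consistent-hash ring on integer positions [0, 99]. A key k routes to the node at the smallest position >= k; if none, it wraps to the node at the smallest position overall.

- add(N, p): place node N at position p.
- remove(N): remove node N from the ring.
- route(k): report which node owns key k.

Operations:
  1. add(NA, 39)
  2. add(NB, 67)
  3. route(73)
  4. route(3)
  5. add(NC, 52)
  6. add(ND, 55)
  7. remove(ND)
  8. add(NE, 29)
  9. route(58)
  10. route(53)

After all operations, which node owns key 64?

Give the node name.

Answer: NB

Derivation:
Op 1: add NA@39 -> ring=[39:NA]
Op 2: add NB@67 -> ring=[39:NA,67:NB]
Op 3: route key 73: none >= 73, wrap to smallest pos 39 -> NA
Op 4: route key 3: smallest pos >= 3 is 39 -> NA
Op 5: add NC@52 -> ring=[39:NA,52:NC,67:NB]
Op 6: add ND@55 -> ring=[39:NA,52:NC,55:ND,67:NB]
Op 7: remove ND -> ring=[39:NA,52:NC,67:NB]
Op 8: add NE@29 -> ring=[29:NE,39:NA,52:NC,67:NB]
Op 9: route key 58: smallest pos >= 58 is 67 -> NB
Op 10: route key 53: smallest pos >= 53 is 67 -> NB
Final route key 64: smallest pos >= 64 is 67 -> NB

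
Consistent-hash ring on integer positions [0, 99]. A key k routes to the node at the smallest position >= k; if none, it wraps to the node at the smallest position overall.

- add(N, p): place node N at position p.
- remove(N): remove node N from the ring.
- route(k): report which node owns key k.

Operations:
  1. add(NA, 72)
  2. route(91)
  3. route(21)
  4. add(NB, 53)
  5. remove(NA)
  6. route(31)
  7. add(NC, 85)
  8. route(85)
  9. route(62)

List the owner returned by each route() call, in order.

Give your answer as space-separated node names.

Op 1: add NA@72 -> ring=[72:NA]
Op 2: route key 91: none >= 91, wrap to smallest pos 72 -> NA
Op 3: route key 21: smallest pos >= 21 is 72 -> NA
Op 4: add NB@53 -> ring=[53:NB,72:NA]
Op 5: remove NA -> ring=[53:NB]
Op 6: route key 31: smallest pos >= 31 is 53 -> NB
Op 7: add NC@85 -> ring=[53:NB,85:NC]
Op 8: route key 85: smallest pos >= 85 is 85 -> NC
Op 9: route key 62: smallest pos >= 62 is 85 -> NC

Answer: NA NA NB NC NC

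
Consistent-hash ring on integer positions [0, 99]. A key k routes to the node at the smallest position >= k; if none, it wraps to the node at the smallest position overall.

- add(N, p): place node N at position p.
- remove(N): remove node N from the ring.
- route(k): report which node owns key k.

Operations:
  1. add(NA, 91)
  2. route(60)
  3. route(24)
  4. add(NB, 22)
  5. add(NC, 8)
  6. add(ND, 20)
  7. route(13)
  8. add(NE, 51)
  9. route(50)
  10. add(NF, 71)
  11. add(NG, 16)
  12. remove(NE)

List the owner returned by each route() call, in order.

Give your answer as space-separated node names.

Op 1: add NA@91 -> ring=[91:NA]
Op 2: route key 60: smallest pos >= 60 is 91 -> NA
Op 3: route key 24: smallest pos >= 24 is 91 -> NA
Op 4: add NB@22 -> ring=[22:NB,91:NA]
Op 5: add NC@8 -> ring=[8:NC,22:NB,91:NA]
Op 6: add ND@20 -> ring=[8:NC,20:ND,22:NB,91:NA]
Op 7: route key 13: smallest pos >= 13 is 20 -> ND
Op 8: add NE@51 -> ring=[8:NC,20:ND,22:NB,51:NE,91:NA]
Op 9: route key 50: smallest pos >= 50 is 51 -> NE
Op 10: add NF@71 -> ring=[8:NC,20:ND,22:NB,51:NE,71:NF,91:NA]
Op 11: add NG@16 -> ring=[8:NC,16:NG,20:ND,22:NB,51:NE,71:NF,91:NA]
Op 12: remove NE -> ring=[8:NC,16:NG,20:ND,22:NB,71:NF,91:NA]

Answer: NA NA ND NE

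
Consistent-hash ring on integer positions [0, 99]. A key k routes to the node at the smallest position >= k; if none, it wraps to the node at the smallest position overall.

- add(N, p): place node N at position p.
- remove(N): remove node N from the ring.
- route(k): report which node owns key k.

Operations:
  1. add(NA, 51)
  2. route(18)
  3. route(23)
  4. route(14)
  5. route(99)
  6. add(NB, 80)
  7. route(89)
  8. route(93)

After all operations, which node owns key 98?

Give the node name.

Op 1: add NA@51 -> ring=[51:NA]
Op 2: route key 18: smallest pos >= 18 is 51 -> NA
Op 3: route key 23: smallest pos >= 23 is 51 -> NA
Op 4: route key 14: smallest pos >= 14 is 51 -> NA
Op 5: route key 99: none >= 99, wrap to smallest pos 51 -> NA
Op 6: add NB@80 -> ring=[51:NA,80:NB]
Op 7: route key 89: none >= 89, wrap to smallest pos 51 -> NA
Op 8: route key 93: none >= 93, wrap to smallest pos 51 -> NA
Final route key 98: none >= 98, wrap to smallest pos 51 -> NA

Answer: NA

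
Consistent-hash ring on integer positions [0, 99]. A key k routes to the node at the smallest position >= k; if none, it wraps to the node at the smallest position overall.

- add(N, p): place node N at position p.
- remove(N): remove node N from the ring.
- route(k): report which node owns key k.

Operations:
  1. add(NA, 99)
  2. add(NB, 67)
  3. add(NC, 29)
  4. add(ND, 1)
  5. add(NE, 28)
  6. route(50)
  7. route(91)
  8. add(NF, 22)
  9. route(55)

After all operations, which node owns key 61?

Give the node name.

Answer: NB

Derivation:
Op 1: add NA@99 -> ring=[99:NA]
Op 2: add NB@67 -> ring=[67:NB,99:NA]
Op 3: add NC@29 -> ring=[29:NC,67:NB,99:NA]
Op 4: add ND@1 -> ring=[1:ND,29:NC,67:NB,99:NA]
Op 5: add NE@28 -> ring=[1:ND,28:NE,29:NC,67:NB,99:NA]
Op 6: route key 50: smallest pos >= 50 is 67 -> NB
Op 7: route key 91: smallest pos >= 91 is 99 -> NA
Op 8: add NF@22 -> ring=[1:ND,22:NF,28:NE,29:NC,67:NB,99:NA]
Op 9: route key 55: smallest pos >= 55 is 67 -> NB
Final route key 61: smallest pos >= 61 is 67 -> NB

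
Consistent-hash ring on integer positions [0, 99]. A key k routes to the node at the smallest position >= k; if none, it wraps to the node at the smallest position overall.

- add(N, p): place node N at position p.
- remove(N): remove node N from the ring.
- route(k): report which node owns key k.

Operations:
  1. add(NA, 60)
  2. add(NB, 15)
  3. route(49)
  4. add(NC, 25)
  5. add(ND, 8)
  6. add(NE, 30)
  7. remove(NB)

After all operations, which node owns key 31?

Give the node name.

Answer: NA

Derivation:
Op 1: add NA@60 -> ring=[60:NA]
Op 2: add NB@15 -> ring=[15:NB,60:NA]
Op 3: route key 49: smallest pos >= 49 is 60 -> NA
Op 4: add NC@25 -> ring=[15:NB,25:NC,60:NA]
Op 5: add ND@8 -> ring=[8:ND,15:NB,25:NC,60:NA]
Op 6: add NE@30 -> ring=[8:ND,15:NB,25:NC,30:NE,60:NA]
Op 7: remove NB -> ring=[8:ND,25:NC,30:NE,60:NA]
Final route key 31: smallest pos >= 31 is 60 -> NA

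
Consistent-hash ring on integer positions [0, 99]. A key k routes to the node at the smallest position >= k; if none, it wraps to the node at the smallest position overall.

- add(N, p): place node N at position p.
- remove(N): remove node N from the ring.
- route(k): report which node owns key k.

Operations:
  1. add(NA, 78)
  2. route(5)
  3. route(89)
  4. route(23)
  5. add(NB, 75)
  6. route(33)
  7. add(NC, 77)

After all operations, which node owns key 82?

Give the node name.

Answer: NB

Derivation:
Op 1: add NA@78 -> ring=[78:NA]
Op 2: route key 5: smallest pos >= 5 is 78 -> NA
Op 3: route key 89: none >= 89, wrap to smallest pos 78 -> NA
Op 4: route key 23: smallest pos >= 23 is 78 -> NA
Op 5: add NB@75 -> ring=[75:NB,78:NA]
Op 6: route key 33: smallest pos >= 33 is 75 -> NB
Op 7: add NC@77 -> ring=[75:NB,77:NC,78:NA]
Final route key 82: none >= 82, wrap to smallest pos 75 -> NB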